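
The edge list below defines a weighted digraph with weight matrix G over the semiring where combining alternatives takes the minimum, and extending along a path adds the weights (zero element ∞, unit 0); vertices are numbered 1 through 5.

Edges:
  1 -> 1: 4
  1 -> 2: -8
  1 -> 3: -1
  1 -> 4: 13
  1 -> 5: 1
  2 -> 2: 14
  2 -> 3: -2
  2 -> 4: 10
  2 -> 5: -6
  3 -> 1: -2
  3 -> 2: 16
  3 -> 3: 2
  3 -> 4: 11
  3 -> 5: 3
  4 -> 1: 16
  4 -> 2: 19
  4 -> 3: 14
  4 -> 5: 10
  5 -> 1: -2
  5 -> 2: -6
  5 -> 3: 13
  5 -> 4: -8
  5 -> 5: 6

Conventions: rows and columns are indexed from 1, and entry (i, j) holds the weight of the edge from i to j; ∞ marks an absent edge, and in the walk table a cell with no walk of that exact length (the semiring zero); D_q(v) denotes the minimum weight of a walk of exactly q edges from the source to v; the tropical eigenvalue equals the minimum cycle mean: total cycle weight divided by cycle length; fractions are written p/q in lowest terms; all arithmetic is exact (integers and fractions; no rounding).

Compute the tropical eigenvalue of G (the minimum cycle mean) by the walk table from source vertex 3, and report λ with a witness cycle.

q=0: [∞, ∞, 0, ∞, ∞]
q=1: [-2, 16, 2, 11, 3]
q=2: [0, -10, -3, -5, -1]
q=3: [-5, -8, -12, -9, -16]
q=4: [-18, -22, -10, -24, -14]
q=5: [-16, -26, -24, -22, -28]
Optimal cycle mean attained by: cycle 2->5->2, total (-6) + (-6), length 2.
Answer: λ = -6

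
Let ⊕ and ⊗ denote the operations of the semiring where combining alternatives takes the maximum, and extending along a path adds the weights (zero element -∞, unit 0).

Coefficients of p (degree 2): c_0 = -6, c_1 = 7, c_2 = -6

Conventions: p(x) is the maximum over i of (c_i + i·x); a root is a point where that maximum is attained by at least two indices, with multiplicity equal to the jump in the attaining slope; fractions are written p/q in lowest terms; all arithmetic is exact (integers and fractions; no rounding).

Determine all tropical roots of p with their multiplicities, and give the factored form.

hull edge (i=0, c=-6) to (i=1, c=7): slope 13, span 1
hull edge (i=1, c=7) to (i=2, c=-6): slope -13, span 1
Factored form: p(x) = -6 ⊗ (x ⊕ (-13)) ⊗ (x ⊕ 13)
Answer: roots = -13 (mult 1), 13 (mult 1)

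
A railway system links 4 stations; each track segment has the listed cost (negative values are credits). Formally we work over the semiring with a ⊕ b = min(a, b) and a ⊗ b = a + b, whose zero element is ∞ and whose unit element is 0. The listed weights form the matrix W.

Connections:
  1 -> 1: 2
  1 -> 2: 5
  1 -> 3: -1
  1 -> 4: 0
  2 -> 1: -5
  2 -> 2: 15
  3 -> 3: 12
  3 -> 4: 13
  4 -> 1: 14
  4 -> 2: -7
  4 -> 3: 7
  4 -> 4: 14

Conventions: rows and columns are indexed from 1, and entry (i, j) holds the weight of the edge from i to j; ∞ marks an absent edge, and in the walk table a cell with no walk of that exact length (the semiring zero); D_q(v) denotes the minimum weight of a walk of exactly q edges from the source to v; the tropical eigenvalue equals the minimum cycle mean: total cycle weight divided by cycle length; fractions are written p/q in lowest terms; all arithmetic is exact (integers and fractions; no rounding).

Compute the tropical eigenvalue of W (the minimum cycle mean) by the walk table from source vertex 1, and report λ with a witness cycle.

q=0: [0, ∞, ∞, ∞]
q=1: [2, 5, -1, 0]
q=2: [0, -7, 1, 2]
q=3: [-12, -5, -1, 0]
q=4: [-10, -7, -13, -12]
Optimal cycle mean attained by: cycle 1->4->2->1, total 0 + (-7) + (-5), length 3.
Answer: λ = -4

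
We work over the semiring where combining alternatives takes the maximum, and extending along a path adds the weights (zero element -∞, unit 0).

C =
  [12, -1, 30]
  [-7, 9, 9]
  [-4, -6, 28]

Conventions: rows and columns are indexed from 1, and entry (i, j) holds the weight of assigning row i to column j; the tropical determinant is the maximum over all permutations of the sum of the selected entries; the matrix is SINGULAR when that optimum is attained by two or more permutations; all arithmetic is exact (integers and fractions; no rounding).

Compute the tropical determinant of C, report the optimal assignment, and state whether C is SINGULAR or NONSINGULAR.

σ = (1, 2, 3): 12 + 9 + 28 = 49
σ = (1, 3, 2): 12 + 9 + (-6) = 15
σ = (2, 1, 3): (-1) + (-7) + 28 = 20
σ = (2, 3, 1): (-1) + 9 + (-4) = 4
σ = (3, 1, 2): 30 + (-7) + (-6) = 17
σ = (3, 2, 1): 30 + 9 + (-4) = 35
Optimal value attained by: σ = (1, 2, 3).
Answer: det⊕(C) = 49; verdict: NONSINGULAR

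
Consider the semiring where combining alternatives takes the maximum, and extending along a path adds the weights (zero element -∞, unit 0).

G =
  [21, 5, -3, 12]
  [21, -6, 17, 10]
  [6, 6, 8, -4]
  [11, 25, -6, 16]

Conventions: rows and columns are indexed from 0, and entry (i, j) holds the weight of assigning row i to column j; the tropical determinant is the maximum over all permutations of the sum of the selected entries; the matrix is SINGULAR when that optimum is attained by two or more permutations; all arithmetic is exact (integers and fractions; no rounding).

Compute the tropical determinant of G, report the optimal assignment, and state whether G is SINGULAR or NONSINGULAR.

σ = (0, 1, 2, 3): 21 + (-6) + 8 + 16 = 39
σ = (0, 1, 3, 2): 21 + (-6) + (-4) + (-6) = 5
σ = (0, 2, 1, 3): 21 + 17 + 6 + 16 = 60
σ = (0, 2, 3, 1): 21 + 17 + (-4) + 25 = 59
σ = (0, 3, 1, 2): 21 + 10 + 6 + (-6) = 31
σ = (0, 3, 2, 1): 21 + 10 + 8 + 25 = 64
σ = (1, 0, 2, 3): 5 + 21 + 8 + 16 = 50
σ = (1, 0, 3, 2): 5 + 21 + (-4) + (-6) = 16
σ = (1, 2, 0, 3): 5 + 17 + 6 + 16 = 44
σ = (1, 2, 3, 0): 5 + 17 + (-4) + 11 = 29
σ = (1, 3, 0, 2): 5 + 10 + 6 + (-6) = 15
σ = (1, 3, 2, 0): 5 + 10 + 8 + 11 = 34
σ = (2, 0, 1, 3): (-3) + 21 + 6 + 16 = 40
σ = (2, 0, 3, 1): (-3) + 21 + (-4) + 25 = 39
σ = (2, 1, 0, 3): (-3) + (-6) + 6 + 16 = 13
σ = (2, 1, 3, 0): (-3) + (-6) + (-4) + 11 = -2
σ = (2, 3, 0, 1): (-3) + 10 + 6 + 25 = 38
σ = (2, 3, 1, 0): (-3) + 10 + 6 + 11 = 24
σ = (3, 0, 1, 2): 12 + 21 + 6 + (-6) = 33
σ = (3, 0, 2, 1): 12 + 21 + 8 + 25 = 66
σ = (3, 1, 0, 2): 12 + (-6) + 6 + (-6) = 6
σ = (3, 1, 2, 0): 12 + (-6) + 8 + 11 = 25
σ = (3, 2, 0, 1): 12 + 17 + 6 + 25 = 60
σ = (3, 2, 1, 0): 12 + 17 + 6 + 11 = 46
Optimal value attained by: σ = (3, 0, 2, 1).
Answer: det⊕(G) = 66; verdict: NONSINGULAR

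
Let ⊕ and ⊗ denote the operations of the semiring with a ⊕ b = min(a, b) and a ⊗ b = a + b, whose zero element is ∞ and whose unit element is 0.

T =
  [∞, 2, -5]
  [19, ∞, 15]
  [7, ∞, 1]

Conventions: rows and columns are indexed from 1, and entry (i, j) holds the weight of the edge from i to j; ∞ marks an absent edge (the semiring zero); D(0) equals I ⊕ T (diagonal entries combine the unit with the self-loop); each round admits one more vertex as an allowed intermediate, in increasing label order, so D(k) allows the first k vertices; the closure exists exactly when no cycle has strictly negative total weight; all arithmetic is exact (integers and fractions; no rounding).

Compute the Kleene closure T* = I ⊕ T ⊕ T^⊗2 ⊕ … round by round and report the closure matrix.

D(0):
  [0, 2, -5]
  [19, 0, 15]
  [7, ∞, 0]
D(1):
  [0, 2, -5]
  [19, 0, 14]
  [7, 9, 0]
D(2):
  [0, 2, -5]
  [19, 0, 14]
  [7, 9, 0]
D(3):
  [0, 2, -5]
  [19, 0, 14]
  [7, 9, 0]
Answer: T* = [[0, 2, -5], [19, 0, 14], [7, 9, 0]]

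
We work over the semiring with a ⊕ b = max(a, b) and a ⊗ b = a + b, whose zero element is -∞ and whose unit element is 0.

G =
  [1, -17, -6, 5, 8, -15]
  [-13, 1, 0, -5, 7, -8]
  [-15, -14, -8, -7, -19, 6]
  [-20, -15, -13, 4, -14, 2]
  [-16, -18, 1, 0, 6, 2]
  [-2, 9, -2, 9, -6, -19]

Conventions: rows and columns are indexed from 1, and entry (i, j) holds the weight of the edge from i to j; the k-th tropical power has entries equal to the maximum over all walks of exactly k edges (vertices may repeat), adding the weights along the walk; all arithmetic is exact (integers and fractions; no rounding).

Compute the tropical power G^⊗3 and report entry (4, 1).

G^⊗2:
  [2, -6, 9, 9, 14, 10]
  [-9, 2, 8, 7, 13, 9]
  [4, 15, 4, 15, 0, -2]
  [0, 11, 0, 11, -4, 6]
  [0, 11, 7, 11, 12, 8]
  [-1, 10, 9, 13, 16, 11]
G^⊗3:
  [8, 19, 15, 19, 20, 16]
  [7, 18, 14, 18, 19, 15]
  [5, 16, 15, 19, 22, 17]
  [4, 15, 11, 15, 18, 13]
  [6, 17, 13, 17, 18, 14]
  [9, 20, 17, 20, 22, 18]
Key observation: the optimum is the walk 4->4->6->1, with weight 4 + 2 + (-2) = 4.
Optimal value attained by: walk 4->4->6->1.
Answer: (G^⊗3)[4][1] = 4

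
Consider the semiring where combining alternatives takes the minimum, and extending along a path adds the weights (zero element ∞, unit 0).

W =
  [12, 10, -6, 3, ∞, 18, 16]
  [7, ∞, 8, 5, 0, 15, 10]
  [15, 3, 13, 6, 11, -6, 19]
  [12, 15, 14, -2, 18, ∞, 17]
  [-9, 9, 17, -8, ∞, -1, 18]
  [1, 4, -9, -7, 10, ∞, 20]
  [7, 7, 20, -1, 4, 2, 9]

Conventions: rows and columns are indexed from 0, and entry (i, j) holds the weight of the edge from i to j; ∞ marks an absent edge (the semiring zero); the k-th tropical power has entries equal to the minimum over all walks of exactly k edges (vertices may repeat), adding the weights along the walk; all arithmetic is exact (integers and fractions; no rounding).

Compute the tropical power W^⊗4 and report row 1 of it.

W^⊗2:
  [9, -3, 6, 0, 5, -12, 13]
  [-9, 9, 1, -8, 14, -1, 18]
  [-5, -2, -15, -13, 3, 7, 13]
  [9, 13, 6, -4, 15, 8, 15]
  [0, 1, -15, -10, 9, 9, 7]
  [1, -6, -5, -9, 2, -15, 10]
  [-5, 6, -7, -5, 7, 3, 16]
W^⊗3:
  [-11, -8, -21, -19, -3, 0, 7]
  [0, 1, -15, -10, 9, -5, 7]
  [-6, -12, -11, -15, -4, -21, 4]
  [6, 9, -1, -6, 13, 0, 13]
  [0, -12, -6, -12, -4, -21, 4]
  [-14, -11, -24, -22, -6, -11, 4]
  [-2, -4, -11, -7, 4, -13, 11]
W^⊗4:
  [-12, -18, -17, -21, -10, -27, -2]
  [-4, -12, -14, -12, -4, -21, 4]
  [-20, -17, -30, -28, -12, -17, -2]
  [1, 2, -9, -8, 9, -7, 11]
  [-20, -17, -30, -28, -12, -12, -2]
  [-15, -21, -20, -24, -13, -30, -5]
  [-12, -9, -22, -20, -4, -17, 6]
Answer: row 1 of W^⊗4 = [-4, -12, -14, -12, -4, -21, 4]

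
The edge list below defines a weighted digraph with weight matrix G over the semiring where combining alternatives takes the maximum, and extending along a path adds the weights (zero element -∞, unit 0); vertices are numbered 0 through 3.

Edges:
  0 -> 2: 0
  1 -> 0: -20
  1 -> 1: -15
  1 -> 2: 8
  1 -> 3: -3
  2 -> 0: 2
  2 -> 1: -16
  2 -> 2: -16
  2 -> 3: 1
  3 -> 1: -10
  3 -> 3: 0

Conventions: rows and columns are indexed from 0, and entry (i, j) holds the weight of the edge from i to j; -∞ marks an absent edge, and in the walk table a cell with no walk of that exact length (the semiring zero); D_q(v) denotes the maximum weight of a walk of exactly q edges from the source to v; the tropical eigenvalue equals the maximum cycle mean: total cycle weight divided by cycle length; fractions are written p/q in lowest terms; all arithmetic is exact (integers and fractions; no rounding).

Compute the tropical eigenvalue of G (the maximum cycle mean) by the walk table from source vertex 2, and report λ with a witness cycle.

q=0: [-∞, -∞, 0, -∞]
q=1: [2, -16, -16, 1]
q=2: [-14, -9, 2, 1]
q=3: [4, -9, -1, 3]
q=4: [1, -7, 4, 3]
Optimal cycle mean attained by: cycle 0->2->0, total 0 + 2, length 2.
Answer: λ = 1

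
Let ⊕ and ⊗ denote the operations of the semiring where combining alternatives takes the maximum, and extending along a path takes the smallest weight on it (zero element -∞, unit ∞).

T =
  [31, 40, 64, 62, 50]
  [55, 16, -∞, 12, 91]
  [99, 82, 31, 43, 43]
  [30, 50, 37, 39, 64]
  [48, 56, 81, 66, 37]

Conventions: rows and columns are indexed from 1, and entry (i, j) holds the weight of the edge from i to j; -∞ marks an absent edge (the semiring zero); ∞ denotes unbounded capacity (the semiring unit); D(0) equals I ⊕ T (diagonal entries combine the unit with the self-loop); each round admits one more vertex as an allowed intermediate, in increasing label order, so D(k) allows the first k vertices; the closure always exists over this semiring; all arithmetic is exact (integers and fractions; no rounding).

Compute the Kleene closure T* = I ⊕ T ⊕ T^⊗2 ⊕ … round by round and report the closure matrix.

D(0):
  [∞, 40, 64, 62, 50]
  [55, ∞, -∞, 12, 91]
  [99, 82, ∞, 43, 43]
  [30, 50, 37, ∞, 64]
  [48, 56, 81, 66, ∞]
D(1):
  [∞, 40, 64, 62, 50]
  [55, ∞, 55, 55, 91]
  [99, 82, ∞, 62, 50]
  [30, 50, 37, ∞, 64]
  [48, 56, 81, 66, ∞]
D(2):
  [∞, 40, 64, 62, 50]
  [55, ∞, 55, 55, 91]
  [99, 82, ∞, 62, 82]
  [50, 50, 50, ∞, 64]
  [55, 56, 81, 66, ∞]
D(3):
  [∞, 64, 64, 62, 64]
  [55, ∞, 55, 55, 91]
  [99, 82, ∞, 62, 82]
  [50, 50, 50, ∞, 64]
  [81, 81, 81, 66, ∞]
D(4):
  [∞, 64, 64, 62, 64]
  [55, ∞, 55, 55, 91]
  [99, 82, ∞, 62, 82]
  [50, 50, 50, ∞, 64]
  [81, 81, 81, 66, ∞]
D(5):
  [∞, 64, 64, 64, 64]
  [81, ∞, 81, 66, 91]
  [99, 82, ∞, 66, 82]
  [64, 64, 64, ∞, 64]
  [81, 81, 81, 66, ∞]
Answer: T* = [[∞, 64, 64, 64, 64], [81, ∞, 81, 66, 91], [99, 82, ∞, 66, 82], [64, 64, 64, ∞, 64], [81, 81, 81, 66, ∞]]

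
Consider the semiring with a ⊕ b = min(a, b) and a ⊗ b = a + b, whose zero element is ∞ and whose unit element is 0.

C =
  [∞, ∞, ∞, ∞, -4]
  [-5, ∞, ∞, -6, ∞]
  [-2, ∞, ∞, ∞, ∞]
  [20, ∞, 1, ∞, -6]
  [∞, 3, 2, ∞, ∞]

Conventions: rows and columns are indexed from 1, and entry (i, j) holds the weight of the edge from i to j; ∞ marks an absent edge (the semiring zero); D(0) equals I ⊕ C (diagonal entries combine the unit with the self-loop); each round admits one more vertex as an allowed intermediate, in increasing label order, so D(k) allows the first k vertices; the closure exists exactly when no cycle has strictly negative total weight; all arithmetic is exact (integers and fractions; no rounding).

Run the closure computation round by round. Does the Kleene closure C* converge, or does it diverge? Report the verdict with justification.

D(0):
  [0, ∞, ∞, ∞, -4]
  [-5, 0, ∞, -6, ∞]
  [-2, ∞, 0, ∞, ∞]
  [20, ∞, 1, 0, -6]
  [∞, 3, 2, ∞, 0]
D(1):
  [0, ∞, ∞, ∞, -4]
  [-5, 0, ∞, -6, -9]
  [-2, ∞, 0, ∞, -6]
  [20, ∞, 1, 0, -6]
  [∞, 3, 2, ∞, 0]
Detection: at round 2, diagonal entry (5, 5) turns strictly negative.
Key observation: the cycle 5->2->1->5 has total weight 3 + (-5) + (-4), which is strictly negative.
Answer: DIVERGES — negative cycle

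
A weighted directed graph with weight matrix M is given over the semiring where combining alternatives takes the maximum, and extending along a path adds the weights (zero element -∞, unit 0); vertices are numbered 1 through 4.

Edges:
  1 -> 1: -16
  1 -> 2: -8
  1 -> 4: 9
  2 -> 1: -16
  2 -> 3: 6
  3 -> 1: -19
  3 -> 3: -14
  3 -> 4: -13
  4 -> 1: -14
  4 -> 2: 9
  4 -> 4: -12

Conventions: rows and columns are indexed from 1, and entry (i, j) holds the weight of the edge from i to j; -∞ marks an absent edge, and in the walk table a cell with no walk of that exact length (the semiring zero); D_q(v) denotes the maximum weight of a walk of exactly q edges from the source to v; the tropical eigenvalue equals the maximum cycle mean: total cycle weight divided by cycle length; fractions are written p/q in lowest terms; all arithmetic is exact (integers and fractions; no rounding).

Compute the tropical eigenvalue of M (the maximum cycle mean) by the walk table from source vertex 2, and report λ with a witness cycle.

q=0: [-∞, 0, -∞, -∞]
q=1: [-16, -∞, 6, -∞]
q=2: [-13, -24, -8, -7]
q=3: [-21, 2, -18, -4]
q=4: [-14, 5, 8, -12]
Optimal cycle mean attained by: cycle 1->4->2->3->1, total 9 + 9 + 6 + (-19), length 4.
Answer: λ = 5/4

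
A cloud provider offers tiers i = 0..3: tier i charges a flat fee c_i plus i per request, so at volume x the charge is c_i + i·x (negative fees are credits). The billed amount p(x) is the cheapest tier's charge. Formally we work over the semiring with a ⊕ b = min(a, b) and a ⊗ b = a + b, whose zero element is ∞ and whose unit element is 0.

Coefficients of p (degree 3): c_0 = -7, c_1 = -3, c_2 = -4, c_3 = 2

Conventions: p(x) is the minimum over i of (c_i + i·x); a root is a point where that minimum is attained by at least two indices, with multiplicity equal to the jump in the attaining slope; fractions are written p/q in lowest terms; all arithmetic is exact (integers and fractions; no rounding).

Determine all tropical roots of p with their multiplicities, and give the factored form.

hull edge (i=0, c=-7) to (i=2, c=-4): slope 3/2, span 2
hull edge (i=2, c=-4) to (i=3, c=2): slope 6, span 1
Factored form: p(x) = 2 ⊗ (x ⊕ (-6)) ⊗ (x ⊕ (-3/2)) ⊗ (x ⊕ (-3/2))
Answer: roots = -6 (mult 1), -3/2 (mult 2)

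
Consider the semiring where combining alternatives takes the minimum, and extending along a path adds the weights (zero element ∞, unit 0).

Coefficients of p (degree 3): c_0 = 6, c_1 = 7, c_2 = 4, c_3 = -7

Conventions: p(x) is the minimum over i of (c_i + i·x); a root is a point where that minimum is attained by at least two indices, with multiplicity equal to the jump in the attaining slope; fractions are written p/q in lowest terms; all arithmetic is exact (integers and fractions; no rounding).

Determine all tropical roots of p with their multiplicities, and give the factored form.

hull edge (i=0, c=6) to (i=3, c=-7): slope -13/3, span 3
Factored form: p(x) = -7 ⊗ (x ⊕ 13/3) ⊗ (x ⊕ 13/3) ⊗ (x ⊕ 13/3)
Answer: roots = 13/3 (mult 3)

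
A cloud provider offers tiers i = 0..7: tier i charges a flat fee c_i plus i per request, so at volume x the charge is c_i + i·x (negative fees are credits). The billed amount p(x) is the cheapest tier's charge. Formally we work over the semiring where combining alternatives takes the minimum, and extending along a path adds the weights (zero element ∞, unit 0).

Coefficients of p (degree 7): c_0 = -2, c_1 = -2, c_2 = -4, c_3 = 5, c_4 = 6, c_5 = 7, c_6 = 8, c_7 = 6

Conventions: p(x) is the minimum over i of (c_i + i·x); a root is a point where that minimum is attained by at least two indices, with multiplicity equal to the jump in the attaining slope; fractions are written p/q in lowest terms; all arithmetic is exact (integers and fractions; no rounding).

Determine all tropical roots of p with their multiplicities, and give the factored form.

hull edge (i=0, c=-2) to (i=2, c=-4): slope -1, span 2
hull edge (i=2, c=-4) to (i=7, c=6): slope 2, span 5
Factored form: p(x) = 6 ⊗ (x ⊕ (-2)) ⊗ (x ⊕ (-2)) ⊗ (x ⊕ (-2)) ⊗ (x ⊕ (-2)) ⊗ (x ⊕ (-2)) ⊗ (x ⊕ 1) ⊗ (x ⊕ 1)
Answer: roots = -2 (mult 5), 1 (mult 2)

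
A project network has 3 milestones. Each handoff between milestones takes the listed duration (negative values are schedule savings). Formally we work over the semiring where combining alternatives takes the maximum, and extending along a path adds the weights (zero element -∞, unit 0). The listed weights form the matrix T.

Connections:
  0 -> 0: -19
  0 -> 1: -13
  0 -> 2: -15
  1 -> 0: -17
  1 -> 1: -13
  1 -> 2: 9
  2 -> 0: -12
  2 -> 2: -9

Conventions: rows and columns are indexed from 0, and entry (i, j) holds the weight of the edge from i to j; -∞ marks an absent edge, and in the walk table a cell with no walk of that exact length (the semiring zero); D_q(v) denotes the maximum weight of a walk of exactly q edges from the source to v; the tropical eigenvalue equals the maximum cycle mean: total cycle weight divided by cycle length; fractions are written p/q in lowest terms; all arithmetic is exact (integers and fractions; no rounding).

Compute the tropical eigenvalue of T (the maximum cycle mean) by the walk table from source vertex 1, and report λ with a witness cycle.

q=0: [-∞, 0, -∞]
q=1: [-17, -13, 9]
q=2: [-3, -26, 0]
q=3: [-12, -16, -9]
Optimal cycle mean attained by: cycle 0->1->2->0, total (-13) + 9 + (-12), length 3.
Answer: λ = -16/3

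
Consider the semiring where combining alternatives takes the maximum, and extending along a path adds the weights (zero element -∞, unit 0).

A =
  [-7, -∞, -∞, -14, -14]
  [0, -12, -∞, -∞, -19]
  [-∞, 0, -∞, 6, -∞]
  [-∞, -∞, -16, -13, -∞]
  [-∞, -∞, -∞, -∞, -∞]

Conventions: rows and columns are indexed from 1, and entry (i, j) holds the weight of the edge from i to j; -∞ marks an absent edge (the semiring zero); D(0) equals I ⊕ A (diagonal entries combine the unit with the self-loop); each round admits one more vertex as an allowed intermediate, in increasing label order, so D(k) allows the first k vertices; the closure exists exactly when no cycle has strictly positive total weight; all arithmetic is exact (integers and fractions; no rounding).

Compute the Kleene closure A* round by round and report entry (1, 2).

D(0):
  [0, -∞, -∞, -14, -14]
  [0, 0, -∞, -∞, -19]
  [-∞, 0, 0, 6, -∞]
  [-∞, -∞, -16, 0, -∞]
  [-∞, -∞, -∞, -∞, 0]
D(1):
  [0, -∞, -∞, -14, -14]
  [0, 0, -∞, -14, -14]
  [-∞, 0, 0, 6, -∞]
  [-∞, -∞, -16, 0, -∞]
  [-∞, -∞, -∞, -∞, 0]
D(2):
  [0, -∞, -∞, -14, -14]
  [0, 0, -∞, -14, -14]
  [0, 0, 0, 6, -14]
  [-∞, -∞, -16, 0, -∞]
  [-∞, -∞, -∞, -∞, 0]
D(3):
  [0, -∞, -∞, -14, -14]
  [0, 0, -∞, -14, -14]
  [0, 0, 0, 6, -14]
  [-16, -16, -16, 0, -30]
  [-∞, -∞, -∞, -∞, 0]
D(4):
  [0, -30, -30, -14, -14]
  [0, 0, -30, -14, -14]
  [0, 0, 0, 6, -14]
  [-16, -16, -16, 0, -30]
  [-∞, -∞, -∞, -∞, 0]
D(5):
  [0, -30, -30, -14, -14]
  [0, 0, -30, -14, -14]
  [0, 0, 0, 6, -14]
  [-16, -16, -16, 0, -30]
  [-∞, -∞, -∞, -∞, 0]
Answer: A*[1][2] = -30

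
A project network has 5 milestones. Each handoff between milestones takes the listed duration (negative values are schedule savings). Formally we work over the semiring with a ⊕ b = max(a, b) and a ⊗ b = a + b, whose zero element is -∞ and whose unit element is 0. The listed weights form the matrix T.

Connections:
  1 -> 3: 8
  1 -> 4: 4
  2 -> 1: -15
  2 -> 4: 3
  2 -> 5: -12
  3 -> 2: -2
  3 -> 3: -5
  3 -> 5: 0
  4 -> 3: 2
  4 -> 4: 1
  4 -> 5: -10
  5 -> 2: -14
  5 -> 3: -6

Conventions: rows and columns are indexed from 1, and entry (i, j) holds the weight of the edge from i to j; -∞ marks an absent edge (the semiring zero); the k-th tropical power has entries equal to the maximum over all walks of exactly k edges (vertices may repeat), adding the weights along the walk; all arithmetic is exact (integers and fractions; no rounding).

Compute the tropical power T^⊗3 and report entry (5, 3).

T^⊗2:
  [-∞, 6, 6, 5, 8]
  [-∞, -26, 5, 4, -7]
  [-17, -7, -6, 1, -5]
  [-∞, 0, 3, 2, 2]
  [-29, -8, -11, -11, -6]
T^⊗3:
  [-9, 4, 7, 9, 6]
  [-41, 3, 6, 5, 5]
  [-22, -8, 3, 2, -6]
  [-15, 1, 4, 3, 3]
  [-23, -13, -9, -5, -11]
Key observation: the optimum is the walk 5->2->4->3, with weight (-14) + 3 + 2 = -9.
Optimal value attained by: walk 5->2->4->3.
Answer: (T^⊗3)[5][3] = -9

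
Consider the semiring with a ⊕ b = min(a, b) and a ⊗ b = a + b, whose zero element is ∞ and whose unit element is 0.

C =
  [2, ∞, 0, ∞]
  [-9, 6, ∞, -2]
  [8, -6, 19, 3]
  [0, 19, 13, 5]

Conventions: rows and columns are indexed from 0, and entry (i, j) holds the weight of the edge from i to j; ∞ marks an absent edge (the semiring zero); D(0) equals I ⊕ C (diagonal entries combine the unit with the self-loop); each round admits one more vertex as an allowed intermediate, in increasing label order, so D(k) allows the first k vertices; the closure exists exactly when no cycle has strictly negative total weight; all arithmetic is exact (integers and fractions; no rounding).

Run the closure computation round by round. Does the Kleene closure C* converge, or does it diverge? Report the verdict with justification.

D(0):
  [0, ∞, 0, ∞]
  [-9, 0, ∞, -2]
  [8, -6, 0, 3]
  [0, 19, 13, 0]
D(1):
  [0, ∞, 0, ∞]
  [-9, 0, -9, -2]
  [8, -6, 0, 3]
  [0, 19, 0, 0]
Detection: at round 2, diagonal entry (2, 2) turns strictly negative.
Key observation: the cycle 2->1->0->2 has total weight (-6) + (-9) + 0, which is strictly negative.
Answer: DIVERGES — negative cycle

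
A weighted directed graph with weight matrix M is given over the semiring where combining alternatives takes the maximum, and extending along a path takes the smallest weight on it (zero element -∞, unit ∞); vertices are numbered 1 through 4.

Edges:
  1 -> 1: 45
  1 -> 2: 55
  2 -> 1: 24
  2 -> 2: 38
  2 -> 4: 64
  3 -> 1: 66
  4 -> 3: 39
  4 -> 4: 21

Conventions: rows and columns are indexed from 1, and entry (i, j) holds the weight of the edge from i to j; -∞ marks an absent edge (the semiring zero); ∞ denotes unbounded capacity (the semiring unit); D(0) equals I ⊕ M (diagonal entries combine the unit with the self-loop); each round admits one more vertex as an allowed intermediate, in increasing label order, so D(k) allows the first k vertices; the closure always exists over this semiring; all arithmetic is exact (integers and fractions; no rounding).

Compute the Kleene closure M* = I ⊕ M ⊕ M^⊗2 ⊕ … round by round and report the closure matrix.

D(0):
  [∞, 55, -∞, -∞]
  [24, ∞, -∞, 64]
  [66, -∞, ∞, -∞]
  [-∞, -∞, 39, ∞]
D(1):
  [∞, 55, -∞, -∞]
  [24, ∞, -∞, 64]
  [66, 55, ∞, -∞]
  [-∞, -∞, 39, ∞]
D(2):
  [∞, 55, -∞, 55]
  [24, ∞, -∞, 64]
  [66, 55, ∞, 55]
  [-∞, -∞, 39, ∞]
D(3):
  [∞, 55, -∞, 55]
  [24, ∞, -∞, 64]
  [66, 55, ∞, 55]
  [39, 39, 39, ∞]
D(4):
  [∞, 55, 39, 55]
  [39, ∞, 39, 64]
  [66, 55, ∞, 55]
  [39, 39, 39, ∞]
Answer: M* = [[∞, 55, 39, 55], [39, ∞, 39, 64], [66, 55, ∞, 55], [39, 39, 39, ∞]]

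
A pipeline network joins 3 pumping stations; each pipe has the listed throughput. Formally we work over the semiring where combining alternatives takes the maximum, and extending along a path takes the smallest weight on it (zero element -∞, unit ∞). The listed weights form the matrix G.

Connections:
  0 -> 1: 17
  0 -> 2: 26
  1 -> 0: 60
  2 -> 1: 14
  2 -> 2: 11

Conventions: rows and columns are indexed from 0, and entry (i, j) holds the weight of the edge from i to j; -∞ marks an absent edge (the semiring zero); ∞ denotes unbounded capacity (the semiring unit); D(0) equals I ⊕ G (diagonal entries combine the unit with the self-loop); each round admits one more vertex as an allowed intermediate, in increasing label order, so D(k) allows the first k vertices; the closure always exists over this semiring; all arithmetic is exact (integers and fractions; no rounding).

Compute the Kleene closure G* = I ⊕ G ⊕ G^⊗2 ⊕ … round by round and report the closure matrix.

D(0):
  [∞, 17, 26]
  [60, ∞, -∞]
  [-∞, 14, ∞]
D(1):
  [∞, 17, 26]
  [60, ∞, 26]
  [-∞, 14, ∞]
D(2):
  [∞, 17, 26]
  [60, ∞, 26]
  [14, 14, ∞]
D(3):
  [∞, 17, 26]
  [60, ∞, 26]
  [14, 14, ∞]
Answer: G* = [[∞, 17, 26], [60, ∞, 26], [14, 14, ∞]]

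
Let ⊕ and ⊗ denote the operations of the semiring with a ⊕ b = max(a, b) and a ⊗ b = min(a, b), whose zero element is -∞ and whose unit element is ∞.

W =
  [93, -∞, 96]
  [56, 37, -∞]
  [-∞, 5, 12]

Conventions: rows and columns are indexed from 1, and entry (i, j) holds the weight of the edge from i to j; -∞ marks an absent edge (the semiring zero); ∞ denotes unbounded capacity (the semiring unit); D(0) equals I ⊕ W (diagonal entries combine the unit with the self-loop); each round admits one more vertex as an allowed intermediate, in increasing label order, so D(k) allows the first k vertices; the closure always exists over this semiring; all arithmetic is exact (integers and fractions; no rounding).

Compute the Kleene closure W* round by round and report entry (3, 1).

D(0):
  [∞, -∞, 96]
  [56, ∞, -∞]
  [-∞, 5, ∞]
D(1):
  [∞, -∞, 96]
  [56, ∞, 56]
  [-∞, 5, ∞]
D(2):
  [∞, -∞, 96]
  [56, ∞, 56]
  [5, 5, ∞]
D(3):
  [∞, 5, 96]
  [56, ∞, 56]
  [5, 5, ∞]
Answer: W*[3][1] = 5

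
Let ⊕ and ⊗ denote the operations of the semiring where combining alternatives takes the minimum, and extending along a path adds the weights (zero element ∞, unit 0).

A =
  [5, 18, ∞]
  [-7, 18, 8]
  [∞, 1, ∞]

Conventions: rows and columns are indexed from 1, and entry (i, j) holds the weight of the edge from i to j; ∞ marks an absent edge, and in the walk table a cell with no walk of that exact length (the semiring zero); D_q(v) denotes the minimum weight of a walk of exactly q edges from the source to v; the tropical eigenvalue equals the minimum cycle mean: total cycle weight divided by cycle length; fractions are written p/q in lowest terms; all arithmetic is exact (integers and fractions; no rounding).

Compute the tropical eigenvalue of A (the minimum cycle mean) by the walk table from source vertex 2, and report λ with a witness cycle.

q=0: [∞, 0, ∞]
q=1: [-7, 18, 8]
q=2: [-2, 9, 26]
q=3: [2, 16, 17]
Optimal cycle mean attained by: cycle 2->3->2, total 8 + 1, length 2.
Answer: λ = 9/2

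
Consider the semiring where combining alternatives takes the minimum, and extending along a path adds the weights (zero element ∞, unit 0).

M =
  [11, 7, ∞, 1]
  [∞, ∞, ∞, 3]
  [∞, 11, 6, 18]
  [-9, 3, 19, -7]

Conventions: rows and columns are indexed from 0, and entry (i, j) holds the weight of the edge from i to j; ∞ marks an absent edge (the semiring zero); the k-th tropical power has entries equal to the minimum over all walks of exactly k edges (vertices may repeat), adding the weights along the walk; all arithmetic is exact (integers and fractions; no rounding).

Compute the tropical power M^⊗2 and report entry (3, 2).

M^⊗2:
  [-8, 4, 20, -6]
  [-6, 6, 22, -4]
  [9, 17, 12, 11]
  [-16, -4, 12, -14]
Key observation: the optimum is the walk 3->3->2, with weight (-7) + 19 = 12.
Optimal value attained by: walk 3->3->2.
Answer: (M^⊗2)[3][2] = 12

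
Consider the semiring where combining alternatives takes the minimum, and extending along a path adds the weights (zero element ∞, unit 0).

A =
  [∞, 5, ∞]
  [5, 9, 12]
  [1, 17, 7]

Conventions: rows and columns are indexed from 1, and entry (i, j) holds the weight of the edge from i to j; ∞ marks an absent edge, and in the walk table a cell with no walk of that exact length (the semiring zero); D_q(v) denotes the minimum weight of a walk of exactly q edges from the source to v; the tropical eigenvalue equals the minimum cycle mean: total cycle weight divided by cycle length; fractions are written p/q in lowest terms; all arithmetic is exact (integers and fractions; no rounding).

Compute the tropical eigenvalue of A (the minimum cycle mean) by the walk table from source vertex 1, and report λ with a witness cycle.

q=0: [0, ∞, ∞]
q=1: [∞, 5, ∞]
q=2: [10, 14, 17]
q=3: [18, 15, 24]
Optimal cycle mean attained by: cycle 1->2->1, total 5 + 5, length 2.
Answer: λ = 5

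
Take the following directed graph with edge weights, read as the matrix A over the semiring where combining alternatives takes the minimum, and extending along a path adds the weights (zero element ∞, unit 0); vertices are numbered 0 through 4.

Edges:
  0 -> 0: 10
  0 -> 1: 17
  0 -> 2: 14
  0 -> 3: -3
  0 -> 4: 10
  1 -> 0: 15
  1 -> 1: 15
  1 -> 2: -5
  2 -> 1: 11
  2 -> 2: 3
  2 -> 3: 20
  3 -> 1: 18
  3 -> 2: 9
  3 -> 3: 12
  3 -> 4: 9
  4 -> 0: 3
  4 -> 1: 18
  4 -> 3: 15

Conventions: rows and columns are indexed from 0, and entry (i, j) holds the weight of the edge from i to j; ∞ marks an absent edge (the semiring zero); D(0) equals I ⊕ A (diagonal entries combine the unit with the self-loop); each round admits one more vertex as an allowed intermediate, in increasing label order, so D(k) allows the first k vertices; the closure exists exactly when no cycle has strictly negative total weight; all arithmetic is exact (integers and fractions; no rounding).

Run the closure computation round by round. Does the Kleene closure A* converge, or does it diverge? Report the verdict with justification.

D(0):
  [0, 17, 14, -3, 10]
  [15, 0, -5, ∞, ∞]
  [∞, 11, 0, 20, ∞]
  [∞, 18, 9, 0, 9]
  [3, 18, ∞, 15, 0]
D(1):
  [0, 17, 14, -3, 10]
  [15, 0, -5, 12, 25]
  [∞, 11, 0, 20, ∞]
  [∞, 18, 9, 0, 9]
  [3, 18, 17, 0, 0]
D(2):
  [0, 17, 12, -3, 10]
  [15, 0, -5, 12, 25]
  [26, 11, 0, 20, 36]
  [33, 18, 9, 0, 9]
  [3, 18, 13, 0, 0]
D(3):
  [0, 17, 12, -3, 10]
  [15, 0, -5, 12, 25]
  [26, 11, 0, 20, 36]
  [33, 18, 9, 0, 9]
  [3, 18, 13, 0, 0]
D(4):
  [0, 15, 6, -3, 6]
  [15, 0, -5, 12, 21]
  [26, 11, 0, 20, 29]
  [33, 18, 9, 0, 9]
  [3, 18, 9, 0, 0]
D(5):
  [0, 15, 6, -3, 6]
  [15, 0, -5, 12, 21]
  [26, 11, 0, 20, 29]
  [12, 18, 9, 0, 9]
  [3, 18, 9, 0, 0]
Key observation: every diagonal entry stays at the unit through all rounds, so no improving cycle exists.
Answer: CONVERGES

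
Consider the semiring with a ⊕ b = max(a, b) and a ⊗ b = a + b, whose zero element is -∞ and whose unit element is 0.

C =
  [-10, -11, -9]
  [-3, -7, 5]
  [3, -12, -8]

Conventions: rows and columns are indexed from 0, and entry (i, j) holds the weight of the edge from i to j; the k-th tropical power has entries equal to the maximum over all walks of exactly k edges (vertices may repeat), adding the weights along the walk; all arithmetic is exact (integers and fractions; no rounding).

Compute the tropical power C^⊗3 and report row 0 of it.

C^⊗2:
  [-6, -18, -6]
  [8, -7, -2]
  [-5, -8, -6]
C^⊗3:
  [-3, -17, -13]
  [1, -3, -1]
  [-3, -15, -3]
Answer: row 0 of C^⊗3 = [-3, -17, -13]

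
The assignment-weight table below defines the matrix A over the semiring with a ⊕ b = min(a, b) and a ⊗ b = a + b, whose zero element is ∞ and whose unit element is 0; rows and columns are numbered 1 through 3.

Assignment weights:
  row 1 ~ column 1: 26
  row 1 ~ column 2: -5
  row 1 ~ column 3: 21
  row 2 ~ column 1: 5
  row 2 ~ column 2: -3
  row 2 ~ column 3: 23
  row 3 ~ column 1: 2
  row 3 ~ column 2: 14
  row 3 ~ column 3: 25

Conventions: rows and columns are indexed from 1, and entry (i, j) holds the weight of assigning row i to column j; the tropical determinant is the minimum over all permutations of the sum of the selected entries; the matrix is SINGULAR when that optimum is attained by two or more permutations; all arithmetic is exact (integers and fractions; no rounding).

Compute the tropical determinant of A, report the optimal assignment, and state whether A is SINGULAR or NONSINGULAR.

σ = (1, 2, 3): 26 + (-3) + 25 = 48
σ = (1, 3, 2): 26 + 23 + 14 = 63
σ = (2, 1, 3): (-5) + 5 + 25 = 25
σ = (2, 3, 1): (-5) + 23 + 2 = 20
σ = (3, 1, 2): 21 + 5 + 14 = 40
σ = (3, 2, 1): 21 + (-3) + 2 = 20
Optimal value attained by: σ = (2, 3, 1).
Answer: det⊕(A) = 20; verdict: SINGULAR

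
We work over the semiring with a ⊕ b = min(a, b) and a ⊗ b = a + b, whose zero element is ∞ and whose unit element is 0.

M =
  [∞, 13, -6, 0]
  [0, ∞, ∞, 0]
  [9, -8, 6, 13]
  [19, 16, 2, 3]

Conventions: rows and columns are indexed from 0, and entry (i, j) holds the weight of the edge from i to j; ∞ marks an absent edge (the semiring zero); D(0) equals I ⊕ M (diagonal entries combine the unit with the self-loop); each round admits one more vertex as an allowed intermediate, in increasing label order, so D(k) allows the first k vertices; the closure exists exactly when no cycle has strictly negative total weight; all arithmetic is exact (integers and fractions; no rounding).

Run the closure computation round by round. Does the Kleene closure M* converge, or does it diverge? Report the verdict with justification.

D(0):
  [0, 13, -6, 0]
  [0, 0, ∞, 0]
  [9, -8, 0, 13]
  [19, 16, 2, 0]
D(1):
  [0, 13, -6, 0]
  [0, 0, -6, 0]
  [9, -8, 0, 9]
  [19, 16, 2, 0]
Detection: at round 2, diagonal entry (2, 2) turns strictly negative.
Key observation: the cycle 2->1->0->2 has total weight (-8) + 0 + (-6), which is strictly negative.
Answer: DIVERGES — negative cycle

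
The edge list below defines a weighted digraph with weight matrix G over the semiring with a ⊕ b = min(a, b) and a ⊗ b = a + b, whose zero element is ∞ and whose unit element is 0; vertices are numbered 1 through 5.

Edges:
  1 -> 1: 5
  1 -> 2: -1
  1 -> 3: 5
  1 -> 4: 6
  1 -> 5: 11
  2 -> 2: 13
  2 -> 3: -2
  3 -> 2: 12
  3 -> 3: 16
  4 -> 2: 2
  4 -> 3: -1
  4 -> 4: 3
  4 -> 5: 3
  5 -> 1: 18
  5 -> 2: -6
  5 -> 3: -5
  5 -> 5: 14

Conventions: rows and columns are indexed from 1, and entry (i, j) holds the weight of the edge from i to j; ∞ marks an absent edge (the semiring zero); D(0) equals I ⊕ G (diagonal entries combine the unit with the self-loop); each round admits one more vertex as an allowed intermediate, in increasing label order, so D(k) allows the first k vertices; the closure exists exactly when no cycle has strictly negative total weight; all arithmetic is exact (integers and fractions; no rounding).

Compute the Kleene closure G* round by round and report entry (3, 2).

D(0):
  [0, -1, 5, 6, 11]
  [∞, 0, -2, ∞, ∞]
  [∞, 12, 0, ∞, ∞]
  [∞, 2, -1, 0, 3]
  [18, -6, -5, ∞, 0]
D(1):
  [0, -1, 5, 6, 11]
  [∞, 0, -2, ∞, ∞]
  [∞, 12, 0, ∞, ∞]
  [∞, 2, -1, 0, 3]
  [18, -6, -5, 24, 0]
D(2):
  [0, -1, -3, 6, 11]
  [∞, 0, -2, ∞, ∞]
  [∞, 12, 0, ∞, ∞]
  [∞, 2, -1, 0, 3]
  [18, -6, -8, 24, 0]
D(3):
  [0, -1, -3, 6, 11]
  [∞, 0, -2, ∞, ∞]
  [∞, 12, 0, ∞, ∞]
  [∞, 2, -1, 0, 3]
  [18, -6, -8, 24, 0]
D(4):
  [0, -1, -3, 6, 9]
  [∞, 0, -2, ∞, ∞]
  [∞, 12, 0, ∞, ∞]
  [∞, 2, -1, 0, 3]
  [18, -6, -8, 24, 0]
D(5):
  [0, -1, -3, 6, 9]
  [∞, 0, -2, ∞, ∞]
  [∞, 12, 0, ∞, ∞]
  [21, -3, -5, 0, 3]
  [18, -6, -8, 24, 0]
Answer: G*[3][2] = 12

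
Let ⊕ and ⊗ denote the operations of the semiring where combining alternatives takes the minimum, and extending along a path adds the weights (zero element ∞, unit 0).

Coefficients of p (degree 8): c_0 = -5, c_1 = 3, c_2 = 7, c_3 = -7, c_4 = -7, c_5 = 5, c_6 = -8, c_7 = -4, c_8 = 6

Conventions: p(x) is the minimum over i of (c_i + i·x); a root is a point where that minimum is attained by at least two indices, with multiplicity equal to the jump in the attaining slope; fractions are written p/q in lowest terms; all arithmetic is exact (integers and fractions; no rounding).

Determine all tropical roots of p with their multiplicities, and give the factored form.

hull edge (i=0, c=-5) to (i=3, c=-7): slope -2/3, span 3
hull edge (i=3, c=-7) to (i=6, c=-8): slope -1/3, span 3
hull edge (i=6, c=-8) to (i=7, c=-4): slope 4, span 1
hull edge (i=7, c=-4) to (i=8, c=6): slope 10, span 1
Factored form: p(x) = 6 ⊗ (x ⊕ (-10)) ⊗ (x ⊕ (-4)) ⊗ (x ⊕ 1/3) ⊗ (x ⊕ 1/3) ⊗ (x ⊕ 1/3) ⊗ (x ⊕ 2/3) ⊗ (x ⊕ 2/3) ⊗ (x ⊕ 2/3)
Answer: roots = -10 (mult 1), -4 (mult 1), 1/3 (mult 3), 2/3 (mult 3)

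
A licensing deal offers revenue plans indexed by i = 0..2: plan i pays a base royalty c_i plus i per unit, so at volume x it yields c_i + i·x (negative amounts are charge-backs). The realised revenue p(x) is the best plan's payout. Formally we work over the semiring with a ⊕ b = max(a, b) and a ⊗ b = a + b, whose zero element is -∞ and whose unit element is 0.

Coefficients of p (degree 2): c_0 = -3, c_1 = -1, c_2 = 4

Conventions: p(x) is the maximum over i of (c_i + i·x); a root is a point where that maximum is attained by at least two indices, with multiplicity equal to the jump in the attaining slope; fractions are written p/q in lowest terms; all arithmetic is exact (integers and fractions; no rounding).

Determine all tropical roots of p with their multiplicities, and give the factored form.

hull edge (i=0, c=-3) to (i=2, c=4): slope 7/2, span 2
Factored form: p(x) = 4 ⊗ (x ⊕ (-7/2)) ⊗ (x ⊕ (-7/2))
Answer: roots = -7/2 (mult 2)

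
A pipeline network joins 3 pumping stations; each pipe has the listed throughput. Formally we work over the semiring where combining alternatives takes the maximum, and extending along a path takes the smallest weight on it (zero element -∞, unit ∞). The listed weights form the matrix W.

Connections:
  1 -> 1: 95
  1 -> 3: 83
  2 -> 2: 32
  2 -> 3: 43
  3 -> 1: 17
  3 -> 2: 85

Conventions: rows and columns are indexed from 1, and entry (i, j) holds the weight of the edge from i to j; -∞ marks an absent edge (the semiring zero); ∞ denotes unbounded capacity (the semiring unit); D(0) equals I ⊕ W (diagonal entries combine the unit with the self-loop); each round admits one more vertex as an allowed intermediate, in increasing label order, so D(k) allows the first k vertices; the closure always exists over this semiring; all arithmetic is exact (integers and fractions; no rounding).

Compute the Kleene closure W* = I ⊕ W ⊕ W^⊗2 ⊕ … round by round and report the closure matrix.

D(0):
  [∞, -∞, 83]
  [-∞, ∞, 43]
  [17, 85, ∞]
D(1):
  [∞, -∞, 83]
  [-∞, ∞, 43]
  [17, 85, ∞]
D(2):
  [∞, -∞, 83]
  [-∞, ∞, 43]
  [17, 85, ∞]
D(3):
  [∞, 83, 83]
  [17, ∞, 43]
  [17, 85, ∞]
Answer: W* = [[∞, 83, 83], [17, ∞, 43], [17, 85, ∞]]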